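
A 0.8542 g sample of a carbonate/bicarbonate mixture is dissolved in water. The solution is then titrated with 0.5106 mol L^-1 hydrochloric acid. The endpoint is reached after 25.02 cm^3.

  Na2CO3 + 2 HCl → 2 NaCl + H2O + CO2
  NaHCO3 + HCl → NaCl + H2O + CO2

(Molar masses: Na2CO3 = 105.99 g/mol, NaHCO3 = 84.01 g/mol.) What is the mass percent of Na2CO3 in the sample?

43.82 %

n(HCl) = 0.02502 × 0.5106 = 0.01278 mol
Let x = n(Na2CO3), y = n(NaHCO3).
Titrant: 2x + 1y = 0.01278;  mass: 105.99x + 84.01y = 0.8542
Solving, x = 3.531 × 10^-3 mol, y = 5.713 × 10^-3 mol
mass of Na2CO3 = 3.531 × 10^-3 × 105.99 = 0.3743 g
% Na2CO3 = 0.3743 / 0.8542 × 100 = 43.82 %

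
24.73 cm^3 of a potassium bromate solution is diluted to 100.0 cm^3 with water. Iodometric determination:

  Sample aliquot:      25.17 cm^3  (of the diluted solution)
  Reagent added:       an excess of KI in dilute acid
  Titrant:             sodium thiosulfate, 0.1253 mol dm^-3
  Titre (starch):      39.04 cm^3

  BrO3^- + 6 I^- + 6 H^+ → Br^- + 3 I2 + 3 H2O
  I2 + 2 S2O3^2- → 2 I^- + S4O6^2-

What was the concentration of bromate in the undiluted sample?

n(S2O3^2-) = 0.03904 × 0.1253 = 4.892 × 10^-3 mol
n(I2) = n(S2O3^2-)/2 = 2.446 × 10^-3 mol
From the 1:3 ratio, n(BrO3^-) in the aliquot = 1/3 × 2.446 × 10^-3 = 8.153 × 10^-4 mol
[BrO3^-]_dilute = 8.153 × 10^-4 / 0.02517 = 0.03239 mol/L
[BrO3^-]_original = 0.03239 × 100.0/24.73 = 0.1310 mol/L

0.1310 mol/L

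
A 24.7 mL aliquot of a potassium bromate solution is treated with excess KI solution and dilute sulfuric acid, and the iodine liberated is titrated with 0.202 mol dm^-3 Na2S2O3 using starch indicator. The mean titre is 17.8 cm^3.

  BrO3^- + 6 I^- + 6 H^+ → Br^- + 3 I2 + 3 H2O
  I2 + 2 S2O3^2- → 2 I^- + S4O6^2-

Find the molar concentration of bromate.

n(S2O3^2-) = 0.0178 × 0.202 = 3.60 × 10^-3 mol
n(I2) = n(S2O3^2-)/2 = 1.80 × 10^-3 mol
From the 1:3 ratio, n(BrO3^-) in the aliquot = 1/3 × 1.80 × 10^-3 = 5.99 × 10^-4 mol
[BrO3^-] = 5.99 × 10^-4 / 0.0247 = 0.0243 mol/L

0.0243 mol/L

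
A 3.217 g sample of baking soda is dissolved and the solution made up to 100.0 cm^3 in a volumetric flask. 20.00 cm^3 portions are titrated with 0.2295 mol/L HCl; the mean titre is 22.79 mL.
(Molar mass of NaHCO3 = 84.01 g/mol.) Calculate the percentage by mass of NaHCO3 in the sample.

NaHCO3 + HCl → NaCl + H2O + CO2
n(HCl) per titration = 0.02279 × 0.2295 = 5.230 × 10^-3 mol
n(NaHCO3) in each aliquot = 5.230 × 10^-3 mol (1:1 ratio)
n(NaHCO3) in the whole flask = 5.230 × 10^-3 × 100.0/20.00 = 0.02615 mol
mass of NaHCO3 = 0.02615 × 84.01 = 2.197 g
% NaHCO3 = 2.197 / 3.217 × 100 = 68.29 %

68.29 %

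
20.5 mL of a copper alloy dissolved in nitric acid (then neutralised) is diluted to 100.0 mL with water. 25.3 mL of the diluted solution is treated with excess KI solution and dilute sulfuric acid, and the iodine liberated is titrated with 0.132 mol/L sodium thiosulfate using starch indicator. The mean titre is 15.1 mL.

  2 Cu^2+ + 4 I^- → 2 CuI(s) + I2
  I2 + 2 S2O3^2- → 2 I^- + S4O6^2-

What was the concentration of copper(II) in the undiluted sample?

n(S2O3^2-) = 0.0151 × 0.132 = 1.99 × 10^-3 mol
n(I2) = n(S2O3^2-)/2 = 9.97 × 10^-4 mol
From the 2:1 ratio, n(Cu2+) in the aliquot = 2/1 × 9.97 × 10^-4 = 1.99 × 10^-3 mol
[Cu2+]_dilute = 1.99 × 10^-3 / 0.0253 = 0.0788 mol/L
[Cu2+]_original = 0.0788 × 100.0/20.5 = 0.384 mol/L

0.384 mol/L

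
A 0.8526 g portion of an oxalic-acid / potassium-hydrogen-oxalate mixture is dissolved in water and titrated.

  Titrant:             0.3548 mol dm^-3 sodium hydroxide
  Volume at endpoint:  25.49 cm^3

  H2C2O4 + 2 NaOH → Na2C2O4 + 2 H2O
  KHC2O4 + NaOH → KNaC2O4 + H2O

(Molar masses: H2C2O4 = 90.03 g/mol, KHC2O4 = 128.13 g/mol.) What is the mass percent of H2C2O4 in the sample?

19.45 %

n(NaOH) = 0.02549 × 0.3548 = 9.044 × 10^-3 mol
Let x = n(H2C2O4), y = n(KHC2O4).
Titrant: 2x + 1y = 9.044 × 10^-3;  mass: 90.03x + 128.13y = 0.8526
Solving, x = 1.842 × 10^-3 mol, y = 5.360 × 10^-3 mol
mass of H2C2O4 = 1.842 × 10^-3 × 90.03 = 0.1658 g
% H2C2O4 = 0.1658 / 0.8526 × 100 = 19.45 %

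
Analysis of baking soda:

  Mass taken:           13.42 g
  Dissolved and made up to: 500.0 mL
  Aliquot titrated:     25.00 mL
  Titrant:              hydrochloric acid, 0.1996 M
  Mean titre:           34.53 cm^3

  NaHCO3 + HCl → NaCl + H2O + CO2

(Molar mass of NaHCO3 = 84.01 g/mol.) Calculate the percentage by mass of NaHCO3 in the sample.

n(HCl) per titration = 0.03453 × 0.1996 = 6.892 × 10^-3 mol
n(NaHCO3) in each aliquot = 6.892 × 10^-3 mol (1:1 ratio)
n(NaHCO3) in the whole flask = 6.892 × 10^-3 × 500.0/25.00 = 0.1378 mol
mass of NaHCO3 = 0.1378 × 84.01 = 11.58 g
% NaHCO3 = 11.58 / 13.42 × 100 = 86.29 %

86.29 %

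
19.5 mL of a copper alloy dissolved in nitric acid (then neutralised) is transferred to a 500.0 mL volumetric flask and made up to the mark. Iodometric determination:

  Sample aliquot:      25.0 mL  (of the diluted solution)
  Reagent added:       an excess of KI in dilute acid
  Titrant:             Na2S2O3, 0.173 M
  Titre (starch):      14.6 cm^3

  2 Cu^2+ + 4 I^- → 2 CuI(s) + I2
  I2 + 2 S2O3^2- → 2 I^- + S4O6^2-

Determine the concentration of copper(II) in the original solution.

n(S2O3^2-) = 0.0146 × 0.173 = 2.53 × 10^-3 mol
n(I2) = n(S2O3^2-)/2 = 1.26 × 10^-3 mol
From the 2:1 ratio, n(Cu2+) in the aliquot = 2/1 × 1.26 × 10^-3 = 2.53 × 10^-3 mol
[Cu2+]_dilute = 2.53 × 10^-3 / 0.0250 = 0.101 mol/L
[Cu2+]_original = 0.101 × 500.0/19.5 = 2.59 mol/L

2.59 M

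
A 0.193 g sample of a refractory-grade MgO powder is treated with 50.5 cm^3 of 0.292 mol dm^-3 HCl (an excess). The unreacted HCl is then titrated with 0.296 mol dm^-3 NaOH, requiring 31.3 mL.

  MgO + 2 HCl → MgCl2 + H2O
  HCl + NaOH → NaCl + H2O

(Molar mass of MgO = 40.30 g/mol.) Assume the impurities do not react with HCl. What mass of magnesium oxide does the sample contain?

n(HCl) added = 0.0505 × 0.292 = 0.0147 mol
n(NaOH) used in back-titration = 0.0313 × 0.296 = 9.26 × 10^-3 mol
n(HCl) left over = 9.26 × 10^-3 mol (1:1 ratio)
n(HCl) consumed by analyte = 0.0147 − 9.26 × 10^-3 = 5.48 × 10^-3 mol
From the 1:2 ratio, n(MgO) = 1/2 × 5.48 × 10^-3 = 2.74 × 10^-3 mol
mass of MgO = 2.74 × 10^-3 × 40.30 = 0.110 g

0.110 g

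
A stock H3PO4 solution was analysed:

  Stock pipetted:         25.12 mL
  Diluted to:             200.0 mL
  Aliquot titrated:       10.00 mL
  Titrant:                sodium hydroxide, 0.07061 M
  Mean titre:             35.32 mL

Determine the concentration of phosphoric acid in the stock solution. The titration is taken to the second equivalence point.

H3PO4 + 2 NaOH → Na2HPO4 + 2 H2O
n(NaOH) = 0.03532 × 0.07061 = 2.494 × 10^-3 mol
From the 1:2 ratio, n(H3PO4) in the aliquot = 1/2 × 2.494 × 10^-3 = 1.247 × 10^-3 mol
[H3PO4]_dilute = 1.247 × 10^-3 / 0.01000 = 0.1247 mol/L
Dilution factor = 200.0 / 25.12 = 7.962
[H3PO4]_stock = 0.1247 × 7.962 = 0.9928 mol/L

0.9928 M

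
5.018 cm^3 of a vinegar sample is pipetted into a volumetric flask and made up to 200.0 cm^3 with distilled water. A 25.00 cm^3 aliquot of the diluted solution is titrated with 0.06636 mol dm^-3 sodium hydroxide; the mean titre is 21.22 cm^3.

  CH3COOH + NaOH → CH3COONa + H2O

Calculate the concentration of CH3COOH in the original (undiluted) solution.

2.245 mol/L

n(NaOH) = 0.02122 × 0.06636 = 1.408 × 10^-3 mol
n(CH3COOH) in the aliquot = 1.408 × 10^-3 mol (1:1 ratio)
[CH3COOH]_dilute = 1.408 × 10^-3 / 0.02500 = 0.05633 mol/L
Dilution factor = 200.0 / 5.018 = 39.86
[CH3COOH]_stock = 0.05633 × 39.86 = 2.245 mol/L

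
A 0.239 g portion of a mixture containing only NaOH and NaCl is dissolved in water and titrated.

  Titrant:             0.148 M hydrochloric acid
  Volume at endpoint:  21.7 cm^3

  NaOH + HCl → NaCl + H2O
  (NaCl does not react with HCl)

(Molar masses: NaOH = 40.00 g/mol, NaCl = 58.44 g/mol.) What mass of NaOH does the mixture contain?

0.128 g

n(HCl) = 0.0217 × 0.148 = 3.21 × 10^-3 mol
Let x = n(NaOH), y = n(NaCl).
Titrant: 1x = 3.21 × 10^-3;  mass: 40.00x + 58.44y = 0.239
Solving, x = 3.21 × 10^-3 mol, y = 1.89 × 10^-3 mol
mass of NaOH = 3.21 × 10^-3 × 40.00 = 0.128 g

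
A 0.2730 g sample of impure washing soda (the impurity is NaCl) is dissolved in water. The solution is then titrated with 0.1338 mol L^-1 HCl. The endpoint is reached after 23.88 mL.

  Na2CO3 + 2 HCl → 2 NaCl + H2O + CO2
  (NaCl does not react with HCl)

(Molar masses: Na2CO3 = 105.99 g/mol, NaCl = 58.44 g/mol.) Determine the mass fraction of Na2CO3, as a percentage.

62.02 %

n(HCl) = 0.02388 × 0.1338 = 3.195 × 10^-3 mol
Let x = n(Na2CO3), y = n(NaCl).
Titrant: 2x = 3.195 × 10^-3;  mass: 105.99x + 58.44y = 0.2730
Solving, x = 1.598 × 10^-3 mol, y = 1.774 × 10^-3 mol
mass of Na2CO3 = 1.598 × 10^-3 × 105.99 = 0.1693 g
% Na2CO3 = 0.1693 / 0.2730 × 100 = 62.02 %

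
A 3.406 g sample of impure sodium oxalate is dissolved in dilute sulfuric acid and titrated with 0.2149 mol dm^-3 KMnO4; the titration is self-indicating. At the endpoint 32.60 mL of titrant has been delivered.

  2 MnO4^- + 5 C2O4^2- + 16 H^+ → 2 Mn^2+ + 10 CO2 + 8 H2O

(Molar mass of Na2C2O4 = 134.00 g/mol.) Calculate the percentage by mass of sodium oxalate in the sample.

68.91 %

n(KMnO4) = 0.03260 L × 0.2149 mol/L = 7.006 × 10^-3 mol
From the 5:2 ratio, n(Na2C2O4) = 5/2 × 7.006 × 10^-3 = 0.01751 mol
mass of Na2C2O4 = 0.01751 × 134.00 g/mol = 2.347 g
% Na2C2O4 = 2.347 / 3.406 × 100 = 68.91 %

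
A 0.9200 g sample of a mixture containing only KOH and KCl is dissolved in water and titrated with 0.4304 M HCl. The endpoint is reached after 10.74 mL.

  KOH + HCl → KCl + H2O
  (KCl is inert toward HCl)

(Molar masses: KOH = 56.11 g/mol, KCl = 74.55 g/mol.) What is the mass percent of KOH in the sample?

n(HCl) = 0.01074 × 0.4304 = 4.622 × 10^-3 mol
Let x = n(KOH), y = n(KCl).
Titrant: 1x = 4.622 × 10^-3;  mass: 56.11x + 74.55y = 0.9200
Solving, x = 4.622 × 10^-3 mol, y = 8.862 × 10^-3 mol
mass of KOH = 4.622 × 10^-3 × 56.11 = 0.2594 g
% KOH = 0.2594 / 0.9200 × 100 = 28.19 %

28.19 %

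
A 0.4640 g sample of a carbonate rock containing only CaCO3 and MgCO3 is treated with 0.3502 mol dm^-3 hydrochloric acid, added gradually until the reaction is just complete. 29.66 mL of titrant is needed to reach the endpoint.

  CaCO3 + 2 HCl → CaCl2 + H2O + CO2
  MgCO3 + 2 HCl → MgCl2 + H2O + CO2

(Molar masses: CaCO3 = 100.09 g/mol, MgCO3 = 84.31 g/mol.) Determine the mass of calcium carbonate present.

n(HCl) = 0.02966 × 0.3502 = 0.01039 mol
Let x = n(CaCO3), y = n(MgCO3).
Titrant: 2x + 2y = 0.01039;  mass: 100.09x + 84.31y = 0.4640
Solving, x = 1.656 × 10^-3 mol, y = 3.537 × 10^-3 mol
mass of CaCO3 = 1.656 × 10^-3 × 100.09 = 0.1658 g

0.1658 g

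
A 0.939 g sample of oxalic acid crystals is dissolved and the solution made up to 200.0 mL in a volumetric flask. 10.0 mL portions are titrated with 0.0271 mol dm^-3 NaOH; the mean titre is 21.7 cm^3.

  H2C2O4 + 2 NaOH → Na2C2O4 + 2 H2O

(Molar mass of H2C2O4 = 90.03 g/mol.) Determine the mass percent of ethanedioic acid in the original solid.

56.4 %

n(NaOH) per titration = 0.0217 × 0.0271 = 5.88 × 10^-4 mol
From the 1:2 ratio, n(H2C2O4) in each aliquot = 1/2 × 5.88 × 10^-4 = 2.94 × 10^-4 mol
n(H2C2O4) in the whole flask = 2.94 × 10^-4 × 200.0/10.0 = 5.88 × 10^-3 mol
mass of H2C2O4 = 5.88 × 10^-3 × 90.03 = 0.529 g
% H2C2O4 = 0.529 / 0.939 × 100 = 56.4 %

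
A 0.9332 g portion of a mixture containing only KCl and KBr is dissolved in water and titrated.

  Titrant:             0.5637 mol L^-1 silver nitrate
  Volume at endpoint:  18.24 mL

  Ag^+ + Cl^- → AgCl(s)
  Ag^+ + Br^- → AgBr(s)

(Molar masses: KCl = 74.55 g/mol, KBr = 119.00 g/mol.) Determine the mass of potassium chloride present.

0.4870 g

n(AgNO3) = 0.01824 × 0.5637 = 0.01028 mol
Let x = n(KCl), y = n(KBr).
Titrant: 1x + 1y = 0.01028;  mass: 74.55x + 119.00y = 0.9332
Solving, x = 6.532 × 10^-3 mol, y = 3.750 × 10^-3 mol
mass of KCl = 6.532 × 10^-3 × 74.55 = 0.4870 g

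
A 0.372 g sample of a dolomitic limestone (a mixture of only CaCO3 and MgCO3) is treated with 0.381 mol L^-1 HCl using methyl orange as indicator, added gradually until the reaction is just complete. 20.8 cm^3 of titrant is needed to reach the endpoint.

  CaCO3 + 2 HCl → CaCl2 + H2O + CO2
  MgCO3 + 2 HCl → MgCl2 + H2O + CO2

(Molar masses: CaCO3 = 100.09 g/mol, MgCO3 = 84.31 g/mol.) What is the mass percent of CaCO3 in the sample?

64.7 %

n(HCl) = 0.0208 × 0.381 = 7.92 × 10^-3 mol
Let x = n(CaCO3), y = n(MgCO3).
Titrant: 2x + 2y = 7.92 × 10^-3;  mass: 100.09x + 84.31y = 0.372
Solving, x = 2.40 × 10^-3 mol, y = 1.56 × 10^-3 mol
mass of CaCO3 = 2.40 × 10^-3 × 100.09 = 0.241 g
% CaCO3 = 0.241 / 0.372 × 100 = 64.7 %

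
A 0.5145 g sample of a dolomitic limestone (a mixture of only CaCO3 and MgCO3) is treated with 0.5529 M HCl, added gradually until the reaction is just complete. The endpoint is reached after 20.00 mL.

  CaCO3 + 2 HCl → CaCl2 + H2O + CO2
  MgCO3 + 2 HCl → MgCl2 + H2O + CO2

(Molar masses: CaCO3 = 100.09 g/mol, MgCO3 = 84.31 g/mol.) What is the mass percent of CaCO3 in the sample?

n(HCl) = 0.02000 × 0.5529 = 0.01106 mol
Let x = n(CaCO3), y = n(MgCO3).
Titrant: 2x + 2y = 0.01106;  mass: 100.09x + 84.31y = 0.5145
Solving, x = 3.064 × 10^-3 mol, y = 2.465 × 10^-3 mol
mass of CaCO3 = 3.064 × 10^-3 × 100.09 = 0.3067 g
% CaCO3 = 0.3067 / 0.5145 × 100 = 59.61 %

59.61 %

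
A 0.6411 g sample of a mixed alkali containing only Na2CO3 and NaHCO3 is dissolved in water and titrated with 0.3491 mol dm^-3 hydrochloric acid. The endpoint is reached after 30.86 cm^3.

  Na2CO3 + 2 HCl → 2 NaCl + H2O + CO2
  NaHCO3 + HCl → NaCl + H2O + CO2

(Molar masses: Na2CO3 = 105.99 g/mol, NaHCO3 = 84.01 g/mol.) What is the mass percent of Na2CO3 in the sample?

n(HCl) = 0.03086 × 0.3491 = 0.01077 mol
Let x = n(Na2CO3), y = n(NaHCO3).
Titrant: 2x + 1y = 0.01077;  mass: 105.99x + 84.01y = 0.6411
Solving, x = 4.255 × 10^-3 mol, y = 2.263 × 10^-3 mol
mass of Na2CO3 = 4.255 × 10^-3 × 105.99 = 0.4510 g
% Na2CO3 = 0.4510 / 0.6411 × 100 = 70.35 %

70.35 %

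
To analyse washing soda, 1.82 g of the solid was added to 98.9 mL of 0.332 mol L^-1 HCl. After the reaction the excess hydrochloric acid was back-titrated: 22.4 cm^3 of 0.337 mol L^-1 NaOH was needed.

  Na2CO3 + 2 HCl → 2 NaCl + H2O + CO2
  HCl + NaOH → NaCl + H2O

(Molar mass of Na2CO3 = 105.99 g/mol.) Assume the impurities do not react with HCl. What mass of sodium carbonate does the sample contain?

1.34 g

n(HCl) added = 0.0989 × 0.332 = 0.0328 mol
n(NaOH) used in back-titration = 0.0224 × 0.337 = 7.55 × 10^-3 mol
n(HCl) left over = 7.55 × 10^-3 mol (1:1 ratio)
n(HCl) consumed by analyte = 0.0328 − 7.55 × 10^-3 = 0.0253 mol
From the 1:2 ratio, n(Na2CO3) = 1/2 × 0.0253 = 0.0126 mol
mass of Na2CO3 = 0.0126 × 105.99 = 1.34 g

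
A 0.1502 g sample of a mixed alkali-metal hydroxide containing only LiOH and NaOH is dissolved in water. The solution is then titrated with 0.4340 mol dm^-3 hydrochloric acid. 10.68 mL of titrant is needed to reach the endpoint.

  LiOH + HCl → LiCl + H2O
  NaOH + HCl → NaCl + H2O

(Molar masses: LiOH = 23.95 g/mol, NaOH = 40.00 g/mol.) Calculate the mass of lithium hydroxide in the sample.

n(HCl) = 0.01068 × 0.4340 = 4.635 × 10^-3 mol
Let x = n(LiOH), y = n(NaOH).
Titrant: 1x + 1y = 4.635 × 10^-3;  mass: 23.95x + 40.00y = 0.1502
Solving, x = 2.193 × 10^-3 mol, y = 2.442 × 10^-3 mol
mass of LiOH = 2.193 × 10^-3 × 23.95 = 0.05253 g

0.05253 g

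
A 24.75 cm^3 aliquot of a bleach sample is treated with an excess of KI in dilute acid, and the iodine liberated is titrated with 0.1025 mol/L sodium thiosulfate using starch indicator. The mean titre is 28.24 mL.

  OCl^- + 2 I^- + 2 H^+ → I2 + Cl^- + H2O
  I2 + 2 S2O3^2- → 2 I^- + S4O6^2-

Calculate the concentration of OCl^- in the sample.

n(S2O3^2-) = 0.02824 × 0.1025 = 2.895 × 10^-3 mol
n(I2) = n(S2O3^2-)/2 = 1.447 × 10^-3 mol
n(OCl^-) in the aliquot = 1.447 × 10^-3 mol (1:1 ratio)
[OCl^-] = 1.447 × 10^-3 / 0.02475 = 0.05848 mol/L

0.05848 mol/L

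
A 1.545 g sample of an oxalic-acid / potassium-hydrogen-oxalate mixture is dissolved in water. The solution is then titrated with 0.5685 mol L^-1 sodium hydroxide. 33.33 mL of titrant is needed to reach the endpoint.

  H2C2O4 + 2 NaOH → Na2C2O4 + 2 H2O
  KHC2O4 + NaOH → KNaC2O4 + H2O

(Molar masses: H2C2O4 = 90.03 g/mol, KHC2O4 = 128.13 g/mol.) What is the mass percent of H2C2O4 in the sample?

30.95 %

n(NaOH) = 0.03333 × 0.5685 = 0.01895 mol
Let x = n(H2C2O4), y = n(KHC2O4).
Titrant: 2x + 1y = 0.01895;  mass: 90.03x + 128.13y = 1.545
Solving, x = 5.311 × 10^-3 mol, y = 8.326 × 10^-3 mol
mass of H2C2O4 = 5.311 × 10^-3 × 90.03 = 0.4781 g
% H2C2O4 = 0.4781 / 1.545 × 100 = 30.95 %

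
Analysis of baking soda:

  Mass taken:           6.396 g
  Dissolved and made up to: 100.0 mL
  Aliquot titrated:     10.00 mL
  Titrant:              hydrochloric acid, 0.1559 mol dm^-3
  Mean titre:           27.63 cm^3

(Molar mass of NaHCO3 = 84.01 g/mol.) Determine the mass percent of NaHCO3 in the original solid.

56.58 %

NaHCO3 + HCl → NaCl + H2O + CO2
n(HCl) per titration = 0.02763 × 0.1559 = 4.308 × 10^-3 mol
n(NaHCO3) in each aliquot = 4.308 × 10^-3 mol (1:1 ratio)
n(NaHCO3) in the whole flask = 4.308 × 10^-3 × 100.0/10.00 = 0.04308 mol
mass of NaHCO3 = 0.04308 × 84.01 = 3.619 g
% NaHCO3 = 3.619 / 6.396 × 100 = 56.58 %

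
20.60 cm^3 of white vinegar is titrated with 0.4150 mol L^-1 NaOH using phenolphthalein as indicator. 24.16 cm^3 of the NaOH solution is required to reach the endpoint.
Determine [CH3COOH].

CH3COOH + NaOH → CH3COONa + H2O
n(NaOH) = 0.02416 L × 0.4150 mol/L = 0.01003 mol
n(CH3COOH) = 0.01003 mol (1:1 mole ratio)
[CH3COOH] = 0.01003 mol / 0.02060 L = 0.4867 mol/L

0.4867 mol/L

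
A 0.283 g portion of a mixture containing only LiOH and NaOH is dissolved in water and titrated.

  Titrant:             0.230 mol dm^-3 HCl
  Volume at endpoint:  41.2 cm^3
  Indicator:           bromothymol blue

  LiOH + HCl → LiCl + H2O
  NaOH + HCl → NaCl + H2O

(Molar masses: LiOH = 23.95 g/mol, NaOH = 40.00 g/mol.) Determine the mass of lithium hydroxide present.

n(HCl) = 0.0412 × 0.230 = 9.48 × 10^-3 mol
Let x = n(LiOH), y = n(NaOH).
Titrant: 1x + 1y = 9.48 × 10^-3;  mass: 23.95x + 40.00y = 0.283
Solving, x = 5.98 × 10^-3 mol, y = 3.49 × 10^-3 mol
mass of LiOH = 5.98 × 10^-3 × 23.95 = 0.143 g

0.143 g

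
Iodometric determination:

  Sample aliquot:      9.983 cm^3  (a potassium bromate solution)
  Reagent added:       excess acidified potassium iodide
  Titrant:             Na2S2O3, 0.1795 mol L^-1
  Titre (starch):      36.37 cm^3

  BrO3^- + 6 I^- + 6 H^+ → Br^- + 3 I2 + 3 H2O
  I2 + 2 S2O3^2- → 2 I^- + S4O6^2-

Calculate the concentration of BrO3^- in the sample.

n(S2O3^2-) = 0.03637 × 0.1795 = 6.528 × 10^-3 mol
n(I2) = n(S2O3^2-)/2 = 3.264 × 10^-3 mol
From the 1:3 ratio, n(BrO3^-) in the aliquot = 1/3 × 3.264 × 10^-3 = 1.088 × 10^-3 mol
[BrO3^-] = 1.088 × 10^-3 / 0.009983 = 0.1090 mol/L

0.1090 mol/L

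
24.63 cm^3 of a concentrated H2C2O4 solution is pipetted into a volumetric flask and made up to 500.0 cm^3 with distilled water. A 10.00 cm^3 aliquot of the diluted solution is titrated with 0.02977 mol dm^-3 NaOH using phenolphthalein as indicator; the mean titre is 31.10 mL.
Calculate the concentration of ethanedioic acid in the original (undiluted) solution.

H2C2O4 + 2 NaOH → Na2C2O4 + 2 H2O
n(NaOH) = 0.03110 × 0.02977 = 9.258 × 10^-4 mol
From the 1:2 ratio, n(H2C2O4) in the aliquot = 1/2 × 9.258 × 10^-4 = 4.629 × 10^-4 mol
[H2C2O4]_dilute = 4.629 × 10^-4 / 0.01000 = 0.04629 mol/L
Dilution factor = 500.0 / 24.63 = 20.30
[H2C2O4]_stock = 0.04629 × 20.30 = 0.9398 mol/L

0.9398 mol/L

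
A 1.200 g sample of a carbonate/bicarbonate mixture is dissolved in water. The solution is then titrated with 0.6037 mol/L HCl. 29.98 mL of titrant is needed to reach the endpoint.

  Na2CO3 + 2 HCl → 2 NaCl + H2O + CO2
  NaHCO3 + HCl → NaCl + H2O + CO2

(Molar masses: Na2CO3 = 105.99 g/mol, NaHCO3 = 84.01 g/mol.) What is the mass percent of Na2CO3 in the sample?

n(HCl) = 0.02998 × 0.6037 = 0.01810 mol
Let x = n(Na2CO3), y = n(NaHCO3).
Titrant: 2x + 1y = 0.01810;  mass: 105.99x + 84.01y = 1.200
Solving, x = 5.167 × 10^-3 mol, y = 7.766 × 10^-3 mol
mass of Na2CO3 = 5.167 × 10^-3 × 105.99 = 0.5476 g
% Na2CO3 = 0.5476 / 1.200 × 100 = 45.63 %

45.63 %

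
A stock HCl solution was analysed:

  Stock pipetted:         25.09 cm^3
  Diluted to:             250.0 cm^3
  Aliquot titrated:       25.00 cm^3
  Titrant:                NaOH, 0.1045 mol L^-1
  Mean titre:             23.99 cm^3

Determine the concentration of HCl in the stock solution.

HCl + NaOH → NaCl + H2O
n(NaOH) = 0.02399 × 0.1045 = 2.507 × 10^-3 mol
n(HCl) in the aliquot = 2.507 × 10^-3 mol (1:1 ratio)
[HCl]_dilute = 2.507 × 10^-3 / 0.02500 = 0.1003 mol/L
Dilution factor = 250.0 / 25.09 = 9.964
[HCl]_stock = 0.1003 × 9.964 = 0.9992 mol/L

0.9992 mol/L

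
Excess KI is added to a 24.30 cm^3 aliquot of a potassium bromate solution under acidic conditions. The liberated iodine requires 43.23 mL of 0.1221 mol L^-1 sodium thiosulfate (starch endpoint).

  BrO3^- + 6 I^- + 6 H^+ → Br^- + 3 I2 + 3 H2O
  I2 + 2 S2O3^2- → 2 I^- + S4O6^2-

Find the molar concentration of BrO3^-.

n(S2O3^2-) = 0.04323 × 0.1221 = 5.278 × 10^-3 mol
n(I2) = n(S2O3^2-)/2 = 2.639 × 10^-3 mol
From the 1:3 ratio, n(BrO3^-) in the aliquot = 1/3 × 2.639 × 10^-3 = 8.797 × 10^-4 mol
[BrO3^-] = 8.797 × 10^-4 / 0.02430 = 0.03620 mol/L

0.03620 mol/L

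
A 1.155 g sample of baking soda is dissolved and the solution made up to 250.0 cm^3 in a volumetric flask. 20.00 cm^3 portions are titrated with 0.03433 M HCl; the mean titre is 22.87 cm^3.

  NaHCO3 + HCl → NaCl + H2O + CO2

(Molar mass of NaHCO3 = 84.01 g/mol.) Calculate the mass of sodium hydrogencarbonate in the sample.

0.8245 g

n(HCl) per titration = 0.02287 × 0.03433 = 7.851 × 10^-4 mol
n(NaHCO3) in each aliquot = 7.851 × 10^-4 mol (1:1 ratio)
n(NaHCO3) in the whole flask = 7.851 × 10^-4 × 250.0/20.00 = 9.814 × 10^-3 mol
mass of NaHCO3 = 9.814 × 10^-3 × 84.01 = 0.8245 g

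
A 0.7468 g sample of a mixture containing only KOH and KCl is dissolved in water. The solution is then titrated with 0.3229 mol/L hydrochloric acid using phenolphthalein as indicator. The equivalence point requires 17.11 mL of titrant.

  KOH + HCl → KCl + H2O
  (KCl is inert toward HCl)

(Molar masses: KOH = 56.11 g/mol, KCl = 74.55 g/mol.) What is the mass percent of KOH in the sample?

n(HCl) = 0.01711 × 0.3229 = 5.525 × 10^-3 mol
Let x = n(KOH), y = n(KCl).
Titrant: 1x = 5.525 × 10^-3;  mass: 56.11x + 74.55y = 0.7468
Solving, x = 5.525 × 10^-3 mol, y = 5.859 × 10^-3 mol
mass of KOH = 5.525 × 10^-3 × 56.11 = 0.3100 g
% KOH = 0.3100 / 0.7468 × 100 = 41.51 %

41.51 %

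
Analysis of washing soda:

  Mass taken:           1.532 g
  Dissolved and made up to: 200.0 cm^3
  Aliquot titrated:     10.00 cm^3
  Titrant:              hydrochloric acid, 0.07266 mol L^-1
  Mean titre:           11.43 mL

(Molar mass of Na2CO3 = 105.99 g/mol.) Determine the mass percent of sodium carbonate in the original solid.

57.46 %

Na2CO3 + 2 HCl → 2 NaCl + H2O + CO2
n(HCl) per titration = 0.01143 × 0.07266 = 8.305 × 10^-4 mol
From the 1:2 ratio, n(Na2CO3) in each aliquot = 1/2 × 8.305 × 10^-4 = 4.153 × 10^-4 mol
n(Na2CO3) in the whole flask = 4.153 × 10^-4 × 200.0/10.00 = 8.305 × 10^-3 mol
mass of Na2CO3 = 8.305 × 10^-3 × 105.99 = 0.8803 g
% Na2CO3 = 0.8803 / 1.532 × 100 = 57.46 %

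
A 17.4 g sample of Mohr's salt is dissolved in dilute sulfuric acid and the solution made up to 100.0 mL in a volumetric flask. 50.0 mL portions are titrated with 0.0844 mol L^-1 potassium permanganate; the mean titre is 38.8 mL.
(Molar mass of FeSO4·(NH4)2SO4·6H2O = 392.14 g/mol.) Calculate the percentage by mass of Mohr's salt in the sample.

MnO4^- + 5 Fe^2+ + 8 H^+ → Mn^2+ + 5 Fe^3+ + 4 H2O
n(KMnO4) per titration = 0.0388 × 0.0844 = 3.27 × 10^-3 mol
From the 5:1 ratio, n(FeSO4·(NH4)2SO4·6H2O) in each aliquot = 5/1 × 3.27 × 10^-3 = 0.0164 mol
n(FeSO4·(NH4)2SO4·6H2O) in the whole flask = 0.0164 × 100.0/50.0 = 0.0327 mol
mass of FeSO4·(NH4)2SO4·6H2O = 0.0327 × 392.14 = 12.8 g
% FeSO4·(NH4)2SO4·6H2O = 12.8 / 17.4 × 100 = 73.8 %

73.8 %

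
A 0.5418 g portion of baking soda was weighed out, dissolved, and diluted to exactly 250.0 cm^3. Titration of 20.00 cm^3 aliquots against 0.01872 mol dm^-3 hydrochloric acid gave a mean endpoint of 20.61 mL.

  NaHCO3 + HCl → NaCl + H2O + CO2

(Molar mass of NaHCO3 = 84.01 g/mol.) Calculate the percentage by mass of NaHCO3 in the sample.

74.78 %

n(HCl) per titration = 0.02061 × 0.01872 = 3.858 × 10^-4 mol
n(NaHCO3) in each aliquot = 3.858 × 10^-4 mol (1:1 ratio)
n(NaHCO3) in the whole flask = 3.858 × 10^-4 × 250.0/20.00 = 4.823 × 10^-3 mol
mass of NaHCO3 = 4.823 × 10^-3 × 84.01 = 0.4052 g
% NaHCO3 = 0.4052 / 0.5418 × 100 = 74.78 %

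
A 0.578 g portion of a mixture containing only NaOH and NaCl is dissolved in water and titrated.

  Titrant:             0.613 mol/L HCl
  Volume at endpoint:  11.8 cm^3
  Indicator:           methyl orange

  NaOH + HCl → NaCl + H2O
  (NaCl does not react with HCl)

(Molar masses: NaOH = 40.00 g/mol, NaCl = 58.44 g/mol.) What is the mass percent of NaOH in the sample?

n(HCl) = 0.0118 × 0.613 = 7.23 × 10^-3 mol
Let x = n(NaOH), y = n(NaCl).
Titrant: 1x = 7.23 × 10^-3;  mass: 40.00x + 58.44y = 0.578
Solving, x = 7.23 × 10^-3 mol, y = 4.94 × 10^-3 mol
mass of NaOH = 7.23 × 10^-3 × 40.00 = 0.289 g
% NaOH = 0.289 / 0.578 × 100 = 50.1 %

50.1 %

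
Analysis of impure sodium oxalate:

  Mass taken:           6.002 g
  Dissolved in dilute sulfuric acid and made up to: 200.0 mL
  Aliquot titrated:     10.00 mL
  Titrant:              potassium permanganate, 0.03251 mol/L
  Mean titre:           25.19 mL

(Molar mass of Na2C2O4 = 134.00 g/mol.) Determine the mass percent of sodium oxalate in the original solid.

91.42 %

2 MnO4^- + 5 C2O4^2- + 16 H^+ → 2 Mn^2+ + 10 CO2 + 8 H2O
n(KMnO4) per titration = 0.02519 × 0.03251 = 8.189 × 10^-4 mol
From the 5:2 ratio, n(Na2C2O4) in each aliquot = 5/2 × 8.189 × 10^-4 = 2.047 × 10^-3 mol
n(Na2C2O4) in the whole flask = 2.047 × 10^-3 × 200.0/10.00 = 0.04095 mol
mass of Na2C2O4 = 0.04095 × 134.00 = 5.487 g
% Na2C2O4 = 5.487 / 6.002 × 100 = 91.42 %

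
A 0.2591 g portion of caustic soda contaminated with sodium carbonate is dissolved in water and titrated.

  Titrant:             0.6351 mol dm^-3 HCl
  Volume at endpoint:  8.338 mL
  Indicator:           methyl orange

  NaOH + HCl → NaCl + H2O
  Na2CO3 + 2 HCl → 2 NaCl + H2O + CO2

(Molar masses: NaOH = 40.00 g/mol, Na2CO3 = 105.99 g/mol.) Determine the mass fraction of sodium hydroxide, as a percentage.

25.58 %

n(HCl) = 0.008338 × 0.6351 = 5.295 × 10^-3 mol
Let x = n(NaOH), y = n(Na2CO3).
Titrant: 1x + 2y = 5.295 × 10^-3;  mass: 40.00x + 105.99y = 0.2591
Solving, x = 1.657 × 10^-3 mol, y = 1.819 × 10^-3 mol
mass of NaOH = 1.657 × 10^-3 × 40.00 = 0.06628 g
% NaOH = 0.06628 / 0.2591 × 100 = 25.58 %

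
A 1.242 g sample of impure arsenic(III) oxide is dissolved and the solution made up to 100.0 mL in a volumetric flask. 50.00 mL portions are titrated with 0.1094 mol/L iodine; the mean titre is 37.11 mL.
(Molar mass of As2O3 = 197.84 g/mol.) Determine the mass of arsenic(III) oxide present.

As2O3 + 2 I2 + 2 H2O → As2O5 + 4 HI
n(I2) per titration = 0.03711 × 0.1094 = 4.060 × 10^-3 mol
From the 1:2 ratio, n(As2O3) in each aliquot = 1/2 × 4.060 × 10^-3 = 2.030 × 10^-3 mol
n(As2O3) in the whole flask = 2.030 × 10^-3 × 100.0/50.00 = 4.060 × 10^-3 mol
mass of As2O3 = 4.060 × 10^-3 × 197.84 = 0.8032 g

0.8032 g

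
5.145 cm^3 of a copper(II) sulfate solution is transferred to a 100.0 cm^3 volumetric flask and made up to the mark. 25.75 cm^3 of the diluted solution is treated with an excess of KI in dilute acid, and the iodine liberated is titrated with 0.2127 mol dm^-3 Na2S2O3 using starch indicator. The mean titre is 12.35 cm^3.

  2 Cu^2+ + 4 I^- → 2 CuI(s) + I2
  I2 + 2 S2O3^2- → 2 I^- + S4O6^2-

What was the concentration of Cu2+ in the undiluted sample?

n(S2O3^2-) = 0.01235 × 0.2127 = 2.627 × 10^-3 mol
n(I2) = n(S2O3^2-)/2 = 1.313 × 10^-3 mol
From the 2:1 ratio, n(Cu2+) in the aliquot = 2/1 × 1.313 × 10^-3 = 2.627 × 10^-3 mol
[Cu2+]_dilute = 2.627 × 10^-3 / 0.02575 = 0.1020 mol/L
[Cu2+]_original = 0.1020 × 100.0/5.145 = 1.983 mol/L

1.983 mol/L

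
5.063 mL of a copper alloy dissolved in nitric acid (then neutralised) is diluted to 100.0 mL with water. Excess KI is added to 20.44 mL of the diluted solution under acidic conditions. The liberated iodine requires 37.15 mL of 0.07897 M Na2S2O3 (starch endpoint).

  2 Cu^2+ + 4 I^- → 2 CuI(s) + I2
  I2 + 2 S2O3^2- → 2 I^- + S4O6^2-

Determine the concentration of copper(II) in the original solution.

n(S2O3^2-) = 0.03715 × 0.07897 = 2.934 × 10^-3 mol
n(I2) = n(S2O3^2-)/2 = 1.467 × 10^-3 mol
From the 2:1 ratio, n(Cu2+) in the aliquot = 2/1 × 1.467 × 10^-3 = 2.934 × 10^-3 mol
[Cu2+]_dilute = 2.934 × 10^-3 / 0.02044 = 0.1435 mol/L
[Cu2+]_original = 0.1435 × 100.0/5.063 = 2.835 mol/L

2.835 M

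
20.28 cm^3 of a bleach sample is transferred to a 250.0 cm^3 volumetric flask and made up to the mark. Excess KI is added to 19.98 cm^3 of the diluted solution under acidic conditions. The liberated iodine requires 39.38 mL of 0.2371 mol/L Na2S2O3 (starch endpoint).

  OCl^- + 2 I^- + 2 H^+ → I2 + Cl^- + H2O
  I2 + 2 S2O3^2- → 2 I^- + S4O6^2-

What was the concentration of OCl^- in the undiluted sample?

n(S2O3^2-) = 0.03938 × 0.2371 = 9.337 × 10^-3 mol
n(I2) = n(S2O3^2-)/2 = 4.668 × 10^-3 mol
n(OCl^-) in the aliquot = 4.668 × 10^-3 mol (1:1 ratio)
[OCl^-]_dilute = 4.668 × 10^-3 / 0.01998 = 0.2337 mol/L
[OCl^-]_original = 0.2337 × 250.0/20.28 = 2.880 mol/L

2.880 mol/L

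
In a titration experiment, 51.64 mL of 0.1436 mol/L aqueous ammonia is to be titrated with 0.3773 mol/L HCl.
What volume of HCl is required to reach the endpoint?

NH3 + HCl → NH4Cl
n(NH3) = 0.05164 L × 0.1436 mol/L = 7.416 × 10^-3 mol
n(HCl) = 7.416 × 10^-3 mol (1:1 stoichiometry)
V(HCl) = 7.416 × 10^-3 mol / 0.3773 mol/L = 0.01965 L = 19.65 mL

19.65 mL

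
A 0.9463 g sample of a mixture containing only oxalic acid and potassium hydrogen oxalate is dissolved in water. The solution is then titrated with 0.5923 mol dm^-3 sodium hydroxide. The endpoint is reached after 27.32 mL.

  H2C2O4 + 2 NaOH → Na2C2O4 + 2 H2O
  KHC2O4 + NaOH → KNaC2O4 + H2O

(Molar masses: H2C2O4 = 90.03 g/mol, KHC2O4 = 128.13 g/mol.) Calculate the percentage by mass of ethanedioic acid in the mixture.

n(NaOH) = 0.02732 × 0.5923 = 0.01618 mol
Let x = n(H2C2O4), y = n(KHC2O4).
Titrant: 2x + 1y = 0.01618;  mass: 90.03x + 128.13y = 0.9463
Solving, x = 6.780 × 10^-3 mol, y = 2.621 × 10^-3 mol
mass of H2C2O4 = 6.780 × 10^-3 × 90.03 = 0.6104 g
% H2C2O4 = 0.6104 / 0.9463 × 100 = 64.50 %

64.50 %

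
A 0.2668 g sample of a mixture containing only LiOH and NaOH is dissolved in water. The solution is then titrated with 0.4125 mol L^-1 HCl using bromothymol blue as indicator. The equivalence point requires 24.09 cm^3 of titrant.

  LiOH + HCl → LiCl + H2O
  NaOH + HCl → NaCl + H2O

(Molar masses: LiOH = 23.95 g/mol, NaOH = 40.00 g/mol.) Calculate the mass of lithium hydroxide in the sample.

0.1950 g

n(HCl) = 0.02409 × 0.4125 = 9.937 × 10^-3 mol
Let x = n(LiOH), y = n(NaOH).
Titrant: 1x + 1y = 9.937 × 10^-3;  mass: 23.95x + 40.00y = 0.2668
Solving, x = 8.142 × 10^-3 mol, y = 1.795 × 10^-3 mol
mass of LiOH = 8.142 × 10^-3 × 23.95 = 0.1950 g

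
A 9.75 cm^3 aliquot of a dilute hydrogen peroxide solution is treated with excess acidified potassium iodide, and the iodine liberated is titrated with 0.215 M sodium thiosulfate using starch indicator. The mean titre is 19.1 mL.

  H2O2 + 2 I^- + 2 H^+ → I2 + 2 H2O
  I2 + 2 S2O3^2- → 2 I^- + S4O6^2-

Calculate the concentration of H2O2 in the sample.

0.211 M

n(S2O3^2-) = 0.0191 × 0.215 = 4.11 × 10^-3 mol
n(I2) = n(S2O3^2-)/2 = 2.05 × 10^-3 mol
n(H2O2) in the aliquot = 2.05 × 10^-3 mol (1:1 ratio)
[H2O2] = 2.05 × 10^-3 / 0.00975 = 0.211 mol/L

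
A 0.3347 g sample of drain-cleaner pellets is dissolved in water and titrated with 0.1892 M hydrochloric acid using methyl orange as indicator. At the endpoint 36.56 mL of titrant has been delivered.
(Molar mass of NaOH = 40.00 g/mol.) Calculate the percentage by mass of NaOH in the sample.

NaOH + HCl → NaCl + H2O
n(HCl) = 0.03656 L × 0.1892 mol/L = 6.917 × 10^-3 mol
n(NaOH) = 6.917 × 10^-3 mol (1:1 ratio)
mass of NaOH = 6.917 × 10^-3 × 40.00 g/mol = 0.2767 g
% NaOH = 0.2767 / 0.3347 × 100 = 82.67 %

82.67 %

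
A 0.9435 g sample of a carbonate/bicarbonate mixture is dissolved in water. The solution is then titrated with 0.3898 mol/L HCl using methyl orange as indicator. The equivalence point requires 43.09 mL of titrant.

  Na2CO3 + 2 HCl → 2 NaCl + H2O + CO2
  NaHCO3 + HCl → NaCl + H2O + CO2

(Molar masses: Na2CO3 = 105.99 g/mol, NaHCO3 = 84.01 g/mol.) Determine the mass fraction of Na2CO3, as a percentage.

84.68 %

n(HCl) = 0.04309 × 0.3898 = 0.01680 mol
Let x = n(Na2CO3), y = n(NaHCO3).
Titrant: 2x + 1y = 0.01680;  mass: 105.99x + 84.01y = 0.9435
Solving, x = 7.538 × 10^-3 mol, y = 1.721 × 10^-3 mol
mass of Na2CO3 = 7.538 × 10^-3 × 105.99 = 0.7989 g
% Na2CO3 = 0.7989 / 0.9435 × 100 = 84.68 %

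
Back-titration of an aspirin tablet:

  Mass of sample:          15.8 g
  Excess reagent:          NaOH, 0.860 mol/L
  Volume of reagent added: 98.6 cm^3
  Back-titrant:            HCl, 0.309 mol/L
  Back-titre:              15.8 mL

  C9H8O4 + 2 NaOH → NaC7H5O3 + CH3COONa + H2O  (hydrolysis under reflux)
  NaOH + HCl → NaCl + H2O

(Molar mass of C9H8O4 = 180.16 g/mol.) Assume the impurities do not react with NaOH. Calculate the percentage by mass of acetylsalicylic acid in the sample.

n(NaOH) added = 0.0986 × 0.860 = 0.0848 mol
n(HCl) used in back-titration = 0.0158 × 0.309 = 4.88 × 10^-3 mol
n(NaOH) left over = 4.88 × 10^-3 mol (1:1 ratio)
n(NaOH) consumed by analyte = 0.0848 − 4.88 × 10^-3 = 0.0799 mol
From the 1:2 ratio, n(C9H8O4) = 1/2 × 0.0799 = 0.0400 mol
mass of C9H8O4 = 0.0400 × 180.16 = 7.20 g
% C9H8O4 = 7.20 / 15.8 × 100 = 45.6 %

45.6 %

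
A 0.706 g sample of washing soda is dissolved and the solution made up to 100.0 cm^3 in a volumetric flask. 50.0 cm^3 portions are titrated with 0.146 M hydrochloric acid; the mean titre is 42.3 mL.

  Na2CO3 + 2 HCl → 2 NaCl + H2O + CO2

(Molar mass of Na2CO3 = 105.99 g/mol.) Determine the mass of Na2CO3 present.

n(HCl) per titration = 0.0423 × 0.146 = 6.18 × 10^-3 mol
From the 1:2 ratio, n(Na2CO3) in each aliquot = 1/2 × 6.18 × 10^-3 = 3.09 × 10^-3 mol
n(Na2CO3) in the whole flask = 3.09 × 10^-3 × 100.0/50.0 = 6.18 × 10^-3 mol
mass of Na2CO3 = 6.18 × 10^-3 × 105.99 = 0.655 g

0.655 g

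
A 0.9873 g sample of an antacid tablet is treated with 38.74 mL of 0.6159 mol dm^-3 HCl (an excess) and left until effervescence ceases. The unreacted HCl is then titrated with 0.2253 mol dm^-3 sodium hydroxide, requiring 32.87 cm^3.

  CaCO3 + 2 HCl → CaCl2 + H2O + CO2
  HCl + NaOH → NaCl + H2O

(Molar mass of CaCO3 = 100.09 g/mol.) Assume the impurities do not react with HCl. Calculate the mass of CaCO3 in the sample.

0.8235 g

n(HCl) added = 0.03874 × 0.6159 = 0.02386 mol
n(NaOH) used in back-titration = 0.03287 × 0.2253 = 7.406 × 10^-3 mol
n(HCl) left over = 7.406 × 10^-3 mol (1:1 ratio)
n(HCl) consumed by analyte = 0.02386 − 7.406 × 10^-3 = 0.01645 mol
From the 1:2 ratio, n(CaCO3) = 1/2 × 0.01645 = 8.227 × 10^-3 mol
mass of CaCO3 = 8.227 × 10^-3 × 100.09 = 0.8235 g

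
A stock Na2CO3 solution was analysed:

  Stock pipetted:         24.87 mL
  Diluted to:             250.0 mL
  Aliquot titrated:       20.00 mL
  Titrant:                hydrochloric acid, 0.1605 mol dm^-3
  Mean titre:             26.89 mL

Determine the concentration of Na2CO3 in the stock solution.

Na2CO3 + 2 HCl → 2 NaCl + H2O + CO2
n(HCl) = 0.02689 × 0.1605 = 4.316 × 10^-3 mol
From the 1:2 ratio, n(Na2CO3) in the aliquot = 1/2 × 4.316 × 10^-3 = 2.158 × 10^-3 mol
[Na2CO3]_dilute = 2.158 × 10^-3 / 0.02000 = 0.1079 mol/L
Dilution factor = 250.0 / 24.87 = 10.05
[Na2CO3]_stock = 0.1079 × 10.05 = 1.085 mol/L

1.085 mol/L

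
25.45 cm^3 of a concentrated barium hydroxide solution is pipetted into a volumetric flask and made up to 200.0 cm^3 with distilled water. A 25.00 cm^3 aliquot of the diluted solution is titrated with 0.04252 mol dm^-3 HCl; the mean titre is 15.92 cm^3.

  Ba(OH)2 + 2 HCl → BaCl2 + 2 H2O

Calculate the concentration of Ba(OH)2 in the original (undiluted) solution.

n(HCl) = 0.01592 × 0.04252 = 6.769 × 10^-4 mol
From the 1:2 ratio, n(Ba(OH)2) in the aliquot = 1/2 × 6.769 × 10^-4 = 3.385 × 10^-4 mol
[Ba(OH)2]_dilute = 3.385 × 10^-4 / 0.02500 = 0.01354 mol/L
Dilution factor = 200.0 / 25.45 = 7.859
[Ba(OH)2]_stock = 0.01354 × 7.859 = 0.1064 mol/L

0.1064 mol/L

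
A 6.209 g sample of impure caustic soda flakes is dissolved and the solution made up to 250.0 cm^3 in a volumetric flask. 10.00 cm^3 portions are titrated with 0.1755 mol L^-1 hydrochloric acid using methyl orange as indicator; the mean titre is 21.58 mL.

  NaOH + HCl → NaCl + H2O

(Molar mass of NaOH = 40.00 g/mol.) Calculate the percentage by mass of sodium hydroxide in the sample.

n(HCl) per titration = 0.02158 × 0.1755 = 3.787 × 10^-3 mol
n(NaOH) in each aliquot = 3.787 × 10^-3 mol (1:1 ratio)
n(NaOH) in the whole flask = 3.787 × 10^-3 × 250.0/10.00 = 0.09468 mol
mass of NaOH = 0.09468 × 40.00 = 3.787 g
% NaOH = 3.787 / 6.209 × 100 = 61.00 %

61.00 %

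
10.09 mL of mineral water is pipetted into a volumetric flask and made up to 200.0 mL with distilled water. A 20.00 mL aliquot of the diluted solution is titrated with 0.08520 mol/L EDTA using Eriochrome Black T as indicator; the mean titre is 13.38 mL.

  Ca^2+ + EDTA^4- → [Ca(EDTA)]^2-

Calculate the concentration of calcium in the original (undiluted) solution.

1.130 mol/L

n(EDTA) = 0.01338 × 0.08520 = 1.140 × 10^-3 mol
n(Ca2+) in the aliquot = 1.140 × 10^-3 mol (1:1 ratio)
[Ca2+]_dilute = 1.140 × 10^-3 / 0.02000 = 0.05700 mol/L
Dilution factor = 200.0 / 10.09 = 19.82
[Ca2+]_stock = 0.05700 × 19.82 = 1.130 mol/L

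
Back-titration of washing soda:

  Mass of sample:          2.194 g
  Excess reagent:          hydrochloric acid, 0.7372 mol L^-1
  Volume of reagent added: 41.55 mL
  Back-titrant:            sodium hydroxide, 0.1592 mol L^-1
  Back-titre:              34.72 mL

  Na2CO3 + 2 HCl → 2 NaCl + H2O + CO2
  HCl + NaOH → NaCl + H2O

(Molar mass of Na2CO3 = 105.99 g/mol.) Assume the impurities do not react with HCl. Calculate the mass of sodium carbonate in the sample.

1.330 g

n(HCl) added = 0.04155 × 0.7372 = 0.03063 mol
n(NaOH) used in back-titration = 0.03472 × 0.1592 = 5.527 × 10^-3 mol
n(HCl) left over = 5.527 × 10^-3 mol (1:1 ratio)
n(HCl) consumed by analyte = 0.03063 − 5.527 × 10^-3 = 0.02510 mol
From the 1:2 ratio, n(Na2CO3) = 1/2 × 0.02510 = 0.01255 mol
mass of Na2CO3 = 0.01255 × 105.99 = 1.330 g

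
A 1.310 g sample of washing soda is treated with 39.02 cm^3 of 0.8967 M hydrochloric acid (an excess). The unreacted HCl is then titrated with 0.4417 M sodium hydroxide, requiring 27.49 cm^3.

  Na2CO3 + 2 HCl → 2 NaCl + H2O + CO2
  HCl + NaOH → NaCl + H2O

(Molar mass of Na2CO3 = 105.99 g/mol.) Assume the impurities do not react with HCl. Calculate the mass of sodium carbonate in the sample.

1.211 g

n(HCl) added = 0.03902 × 0.8967 = 0.03499 mol
n(NaOH) used in back-titration = 0.02749 × 0.4417 = 0.01214 mol
n(HCl) left over = 0.01214 mol (1:1 ratio)
n(HCl) consumed by analyte = 0.03499 − 0.01214 = 0.02285 mol
From the 1:2 ratio, n(Na2CO3) = 1/2 × 0.02285 = 0.01142 mol
mass of Na2CO3 = 0.01142 × 105.99 = 1.211 g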